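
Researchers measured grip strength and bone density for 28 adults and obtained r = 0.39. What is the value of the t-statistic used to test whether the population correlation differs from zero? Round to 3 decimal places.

2.160

1 − r² = 1 − 0.1521 = 0.8479;  √(1−r²) = 0.920815
√(n−2) = √26 = 5.099020
t = r·√(n−2)/√(1−r²) = 0.39 · 5.099020 / 0.920815 = 2.160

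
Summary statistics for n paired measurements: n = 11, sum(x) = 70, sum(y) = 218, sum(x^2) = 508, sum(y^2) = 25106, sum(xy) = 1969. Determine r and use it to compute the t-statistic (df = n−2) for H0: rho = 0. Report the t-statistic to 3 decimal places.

1.780

Numerator: nΣxy − (Σx)(Σy) = 11·1969 − (70)(218) = 6399
Denominator: √[(nΣx²−(Σx)²)(nΣy²−(Σy)²)]
  nΣx²−(Σx)² = 11·508 − 4900 = 688;  nΣy²−(Σy)² = 11·25106 − 47524 = 228642
  √(688·228642) = √157305696 = 12542.1568
r = 6399 / 12542.1568 = 0.5102
t = r·√(n−2)/√(1−r²) = 0.5102·√9 / √(1−0.260304) = 1.530600 / 0.860056 = 1.780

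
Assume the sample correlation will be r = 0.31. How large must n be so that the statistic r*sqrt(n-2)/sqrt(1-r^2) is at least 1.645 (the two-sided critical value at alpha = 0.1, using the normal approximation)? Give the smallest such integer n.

28

Need r·√(n−2)/√(1−r²) ≥ 1.645
√(n−2) ≥ 1.645·√(1−0.0961) / 0.31 = 1.645·0.950737 / 0.31 = 5.0450
n−2 ≥ 25.4520  ⇒  n ≥ 27.4520
Smallest integer n = 28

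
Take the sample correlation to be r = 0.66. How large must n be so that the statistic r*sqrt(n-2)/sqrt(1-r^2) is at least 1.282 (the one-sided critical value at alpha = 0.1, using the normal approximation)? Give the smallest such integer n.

5

Need r·√(n−2)/√(1−r²) ≥ 1.282
√(n−2) ≥ 1.282·√(1−0.4356) / 0.66 = 1.282·0.751266 / 0.66 = 1.4593
n−2 ≥ 2.1296  ⇒  n ≥ 4.1296
Smallest integer n = 5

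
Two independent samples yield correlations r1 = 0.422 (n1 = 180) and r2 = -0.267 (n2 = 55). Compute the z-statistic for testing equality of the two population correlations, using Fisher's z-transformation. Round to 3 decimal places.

Fisher z-transforms: z1 = atanh(0.422) = 0.450123, z2 = atanh(-0.267) = -0.273631; difference d = 0.723754
Var(d) = 1/177 + 1/52 = 0.0056497 + 0.0192308 = 0.0248805
z = d/√Var(d) = 0.723754 / √0.0248805 = 0.723754 / 0.157736 = 4.588

4.588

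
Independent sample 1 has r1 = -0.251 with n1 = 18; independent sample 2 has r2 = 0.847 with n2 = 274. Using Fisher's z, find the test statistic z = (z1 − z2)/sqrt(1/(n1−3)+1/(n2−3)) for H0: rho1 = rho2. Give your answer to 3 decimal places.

-5.662

Fisher z-transforms: z1 = atanh(-0.251) = -0.256480, z2 = atanh(0.847) = 1.245440; difference d = -1.501920
Var(d) = 1/15 + 1/271 = 0.0666667 + 0.0036900 = 0.0703567
z = d/√Var(d) = -1.501920 / √0.0703567 = -1.501920 / 0.265248 = -5.662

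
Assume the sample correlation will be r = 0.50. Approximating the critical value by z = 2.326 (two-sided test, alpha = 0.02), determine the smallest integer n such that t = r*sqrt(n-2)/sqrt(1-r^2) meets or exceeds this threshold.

19

Need r·√(n−2)/√(1−r²) ≥ 2.326
√(n−2) ≥ 2.326·√(1−0.2500) / 0.50 = 2.326·0.866025 / 0.50 = 4.0287
n−2 ≥ 16.2304  ⇒  n ≥ 18.2304
Smallest integer n = 19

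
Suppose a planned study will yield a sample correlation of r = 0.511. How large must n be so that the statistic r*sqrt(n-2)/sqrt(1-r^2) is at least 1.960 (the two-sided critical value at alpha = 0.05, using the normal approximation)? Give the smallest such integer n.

13

r√(n−2)/√(1−r²) ≥ 1.960  ⇔  n−2 ≥ (1.960)²·(1−r²)/r²
(1−r²)/r² = (1−0.261121)/0.261121 = 2.8296
n ≥ 2 + 3.8416·2.8296 = 2 + 10.8702 = 12.8702
⌈12.8702⌉ = 13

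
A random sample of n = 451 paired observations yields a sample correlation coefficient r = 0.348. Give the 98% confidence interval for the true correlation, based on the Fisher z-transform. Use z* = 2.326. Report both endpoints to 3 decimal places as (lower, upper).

Fisher z: z_r = atanh(r) = ½·ln((1+0.348)/(1−0.348)) = 0.363166
SE(z) = 1/√(n−3) = 1/√448 = 0.047246
98% ⇒ z* = 2.326; margin = 2.326·0.047246 = 0.109894
CI on z-scale: (0.253272, 0.473060)
Back-transform: tanh(0.253272) = 0.247992, tanh(0.473060) = 0.440668

(0.248, 0.441)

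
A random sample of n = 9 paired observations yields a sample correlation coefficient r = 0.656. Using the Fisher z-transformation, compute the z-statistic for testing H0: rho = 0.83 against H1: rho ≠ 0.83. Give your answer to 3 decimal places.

z_r = atanh(0.656) = 0.785759,  z_0 = atanh(0.83) = 1.188136
SE = 1/√(n−3) = 1/√6 = 0.408248
z = (z_r − z_0)/SE = (0.785759 − 1.188136) / 0.408248 = -0.402377 / 0.408248 = -0.986

-0.986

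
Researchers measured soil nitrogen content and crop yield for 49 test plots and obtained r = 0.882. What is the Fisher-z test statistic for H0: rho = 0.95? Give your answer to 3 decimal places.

-3.032

z_r = atanh(0.882) = 1.384703,  z_0 = atanh(0.95) = 1.831781
SE = 1/√(n−3) = 1/√46 = 0.147442
z = (z_r − z_0)/SE = (1.384703 − 1.831781) / 0.147442 = -0.447078 / 0.147442 = -3.032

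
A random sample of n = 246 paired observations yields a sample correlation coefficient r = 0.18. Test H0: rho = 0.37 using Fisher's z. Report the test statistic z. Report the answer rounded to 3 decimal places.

-3.218

z_r = atanh(0.18) = 0.181983,  z_0 = atanh(0.37) = 0.388423
SE = 1/√(n−3) = 1/√243 = 0.064150
z = (z_r − z_0)/SE = (0.181983 − 0.388423) / 0.064150 = -0.206440 / 0.064150 = -3.218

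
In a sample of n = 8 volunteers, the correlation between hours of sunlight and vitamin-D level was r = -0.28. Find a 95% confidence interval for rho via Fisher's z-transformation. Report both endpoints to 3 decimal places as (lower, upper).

Fisher z: z_r = atanh(r) = ½·ln((1+(-0.28))/(1−(-0.28))) = -0.287682
SE(z) = 1/√(n−3) = 1/√5 = 0.447214
95% ⇒ z* = 1.960; margin = 1.960·0.447214 = 0.876539
CI on z-scale: (-1.164221, 0.588857)
Back-transform: tanh(-1.164221) = -0.822411, tanh(0.588857) = 0.529073

(-0.822, 0.529)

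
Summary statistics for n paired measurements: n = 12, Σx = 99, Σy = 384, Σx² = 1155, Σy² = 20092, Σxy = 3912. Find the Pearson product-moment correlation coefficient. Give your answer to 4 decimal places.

0.4579

Numerator: nΣxy − (Σx)(Σy) = 12·3912 − (99)(384) = 8928
Denominator: √[(nΣx²−(Σx)²)(nΣy²−(Σy)²)]
  nΣx²−(Σx)² = 12·1155 − 9801 = 4059;  nΣy²−(Σy)² = 12·20092 − 147456 = 93648
  √(4059·93648) = √380117232 = 19496.5954
r = 8928 / 19496.5954 = 0.4579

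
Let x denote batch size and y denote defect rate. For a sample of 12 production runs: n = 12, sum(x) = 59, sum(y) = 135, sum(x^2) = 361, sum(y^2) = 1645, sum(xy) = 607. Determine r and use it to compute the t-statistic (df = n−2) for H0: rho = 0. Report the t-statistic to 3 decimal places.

-2.370

Numerator: nΣxy − (Σx)(Σy) = 12·607 − (59)(135) = -681
Denominator: √[(nΣx²−(Σx)²)(nΣy²−(Σy)²)]
  nΣx²−(Σx)² = 12·361 − 3481 = 851;  nΣy²−(Σy)² = 12·1645 − 18225 = 1515
  √(851·1515) = √1289265 = 1135.4581
r = -681 / 1135.4581 = -0.5998
t = r·√(n−2)/√(1−r²) = -0.5998·√10 / √(1−0.359760) = -1.896734 / 0.800150 = -2.370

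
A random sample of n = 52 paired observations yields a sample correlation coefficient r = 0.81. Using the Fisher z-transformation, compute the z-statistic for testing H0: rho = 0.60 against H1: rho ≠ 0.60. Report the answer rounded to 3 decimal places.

z_r = atanh(0.81) = 1.127029,  z_0 = atanh(0.60) = 0.693147
SE = 1/√(n−3) = 1/√49 = 0.142857
z = (z_r − z_0)/SE = (1.127029 − 0.693147) / 0.142857 = 0.433882 / 0.142857 = 3.037

3.037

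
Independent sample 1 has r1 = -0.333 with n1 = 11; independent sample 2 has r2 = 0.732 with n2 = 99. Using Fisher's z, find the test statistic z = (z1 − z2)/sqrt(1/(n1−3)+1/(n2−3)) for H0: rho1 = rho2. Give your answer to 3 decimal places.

-3.476

z1 = atanh(-0.333) = -0.346199,  z2 = atanh(0.732) = 0.933023
SE = √(1/(n1−3) + 1/(n2−3)) = √(1/8 + 1/96) = √(0.1250000 + 0.0104167) = √0.1354167 = 0.367990
z = (z1 − z2)/SE = (-0.346199 − 0.933023) / 0.367990 = -1.279222 / 0.367990 = -3.476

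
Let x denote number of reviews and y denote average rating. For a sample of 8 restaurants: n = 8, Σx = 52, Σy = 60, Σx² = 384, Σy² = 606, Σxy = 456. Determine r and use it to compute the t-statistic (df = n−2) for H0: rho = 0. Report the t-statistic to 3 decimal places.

Numerator: nΣxy − (Σx)(Σy) = 8·456 − (52)(60) = 528
Denominator: √[(nΣx²−(Σx)²)(nΣy²−(Σy)²)]
  nΣx²−(Σx)² = 8·384 − 2704 = 368;  nΣy²−(Σy)² = 8·606 − 3600 = 1248
  √(368·1248) = √459264 = 677.6902
r = 528 / 677.6902 = 0.7791
t = r·√(n−2)/√(1−r²) = 0.7791·√6 / √(1−0.606997) = 1.908397 / 0.626900 = 3.044

3.044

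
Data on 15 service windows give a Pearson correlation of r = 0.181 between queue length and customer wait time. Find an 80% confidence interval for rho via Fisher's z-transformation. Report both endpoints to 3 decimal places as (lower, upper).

Fisher z: z_r = atanh(r) = ½·ln((1+0.181)/(1−0.181)) = 0.183016
SE(z) = 1/√(n−3) = 1/√12 = 0.288675
80% ⇒ z* = 1.282; margin = 1.282·0.288675 = 0.370081
CI on z-scale: (-0.187065, 0.553097)
Back-transform: tanh(-0.187065) = -0.184913, tanh(0.553097) = 0.502838

(-0.185, 0.503)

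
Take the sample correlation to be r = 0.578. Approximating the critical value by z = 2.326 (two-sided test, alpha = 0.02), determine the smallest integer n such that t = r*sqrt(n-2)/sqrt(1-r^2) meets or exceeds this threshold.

13

Need r·√(n−2)/√(1−r²) ≥ 2.326
√(n−2) ≥ 2.326·√(1−0.334084) / 0.578 = 2.326·0.816037 / 0.578 = 3.2839
n−2 ≥ 10.7840  ⇒  n ≥ 12.7840
Smallest integer n = 13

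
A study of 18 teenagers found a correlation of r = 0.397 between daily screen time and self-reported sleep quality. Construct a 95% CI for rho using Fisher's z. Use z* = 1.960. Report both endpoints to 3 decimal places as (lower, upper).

(-0.086, 0.729)

Fisher z: z_r = atanh(r) = ½·ln((1+0.397)/(1−0.397)) = 0.420083
SE(z) = 1/√(n−3) = 1/√15 = 0.258199
95% ⇒ z* = 1.960; margin = 1.960·0.258199 = 0.506070
CI on z-scale: (-0.085987, 0.926153)
Back-transform: tanh(-0.085987) = -0.085776, tanh(0.926153) = 0.728795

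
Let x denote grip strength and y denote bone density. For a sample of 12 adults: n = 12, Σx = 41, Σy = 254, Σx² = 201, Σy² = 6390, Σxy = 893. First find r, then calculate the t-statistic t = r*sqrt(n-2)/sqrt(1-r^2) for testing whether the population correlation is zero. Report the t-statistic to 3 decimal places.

Numerator: nΣxy − (Σx)(Σy) = 12·893 − (41)(254) = 302
Denominator: √[(nΣx²−(Σx)²)(nΣy²−(Σy)²)]
  nΣx²−(Σx)² = 12·201 − 1681 = 731;  nΣy²−(Σy)² = 12·6390 − 64516 = 12164
  √(731·12164) = √8891884 = 2981.9262
r = 302 / 2981.9262 = 0.1013
t = r·√(n−2)/√(1−r²) = 0.1013·√10 / √(1−0.010262) = 0.320339 / 0.994856 = 0.322

0.322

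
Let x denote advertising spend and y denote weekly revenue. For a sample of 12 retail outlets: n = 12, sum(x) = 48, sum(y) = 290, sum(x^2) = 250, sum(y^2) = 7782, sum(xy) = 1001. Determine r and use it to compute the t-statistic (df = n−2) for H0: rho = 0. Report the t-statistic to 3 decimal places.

-3.592

S_xy = nΣxy − ΣxΣy = 12·1001 − 48·290 = 12012 − 13920 = -1908
S_xx = nΣx² − (Σx)² = 12·250 − 48² = 3000 − 2304 = 696
S_yy = nΣy² − (Σy)² = 12·7782 − 290² = 93384 − 84100 = 9284
r = S_xy / √(S_xx·S_yy) = -1908 / √(696·9284) = -1908 / √6461664 = -1908 / 2541.9803 = -0.7506
t = r·√(n−2)/√(1−r²) = -0.7506·√10 / √(1−0.563400) = -2.373606 / 0.660757 = -3.592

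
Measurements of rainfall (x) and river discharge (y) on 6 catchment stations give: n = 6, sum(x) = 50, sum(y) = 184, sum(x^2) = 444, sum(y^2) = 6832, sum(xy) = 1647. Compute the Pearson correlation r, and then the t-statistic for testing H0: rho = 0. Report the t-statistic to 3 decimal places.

1.624

S_xy = nΣxy − ΣxΣy = 6·1647 − 50·184 = 9882 − 9200 = 682
S_xx = nΣx² − (Σx)² = 6·444 − 50² = 2664 − 2500 = 164
S_yy = nΣy² − (Σy)² = 6·6832 − 184² = 40992 − 33856 = 7136
r = S_xy / √(S_xx·S_yy) = 682 / √(164·7136) = 682 / √1170304 = 682 / 1081.8059 = 0.6304
t = r·√(n−2)/√(1−r²) = 0.6304·√4 / √(1−0.397404) = 1.260800 / 0.776271 = 1.624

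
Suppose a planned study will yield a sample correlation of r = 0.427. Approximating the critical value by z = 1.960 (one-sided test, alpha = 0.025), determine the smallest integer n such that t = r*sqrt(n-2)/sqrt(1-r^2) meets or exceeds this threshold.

r√(n−2)/√(1−r²) ≥ 1.960  ⇔  n−2 ≥ (1.960)²·(1−r²)/r²
(1−r²)/r² = (1−0.182329)/0.182329 = 4.4846
n ≥ 2 + 3.8416·4.4846 = 2 + 17.2280 = 19.2280
⌈19.2280⌉ = 20

20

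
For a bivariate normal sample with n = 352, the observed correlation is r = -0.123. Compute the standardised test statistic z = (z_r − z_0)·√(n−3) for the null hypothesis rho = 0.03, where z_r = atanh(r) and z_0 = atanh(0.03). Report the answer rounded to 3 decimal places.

-2.870

Fisher z: atanh(-0.123) = -0.123626, atanh(0.03) = 0.030009
z = (z_r − z_0)·√(n−3) = (-0.123626 − 0.030009)·√349 = -0.153635 · 18.681542 = -2.870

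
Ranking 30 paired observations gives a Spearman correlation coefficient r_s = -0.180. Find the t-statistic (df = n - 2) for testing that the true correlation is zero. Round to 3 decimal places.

1 − r_s² = 1 − 0.032400 = 0.967600;  √(1−r_s²) = 0.983667
√(n−2) = √28 = 5.291503
t = r_s·√(n−2)/√(1−r_s²) = -0.180 · 5.291503 / 0.983667 = -0.968

-0.968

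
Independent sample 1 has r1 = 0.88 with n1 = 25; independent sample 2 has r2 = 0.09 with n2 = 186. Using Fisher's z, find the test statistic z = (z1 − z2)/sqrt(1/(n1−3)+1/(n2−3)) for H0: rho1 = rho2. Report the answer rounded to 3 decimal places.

Fisher z-transforms: z1 = atanh(0.88) = 1.375768, z2 = atanh(0.09) = 0.090244; difference d = 1.285524
Var(d) = 1/22 + 1/183 = 0.0454545 + 0.0054645 = 0.0509190
z = d/√Var(d) = 1.285524 / √0.0509190 = 1.285524 / 0.225652 = 5.697

5.697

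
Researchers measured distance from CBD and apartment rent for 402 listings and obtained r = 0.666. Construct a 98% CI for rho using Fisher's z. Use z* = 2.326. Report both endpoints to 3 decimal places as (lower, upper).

Fisher z: z_r = atanh(r) = ½·ln((1+0.666)/(1−0.666)) = 0.803520
SE(z) = 1/√(n−3) = 1/√399 = 0.050063
98% ⇒ z* = 2.326; margin = 2.326·0.050063 = 0.116447
CI on z-scale: (0.687073, 0.919967)
Back-transform: tanh(0.687073) = 0.596098, tanh(0.919967) = 0.725882

(0.596, 0.726)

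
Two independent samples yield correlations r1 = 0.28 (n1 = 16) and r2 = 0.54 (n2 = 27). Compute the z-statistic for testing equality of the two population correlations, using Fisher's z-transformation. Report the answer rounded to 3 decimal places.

-0.919

z1 = atanh(0.28) = 0.287682,  z2 = atanh(0.54) = 0.604156
SE = √(1/(n1−3) + 1/(n2−3)) = √(1/13 + 1/24) = √(0.0769231 + 0.0416667) = √0.1185898 = 0.344369
z = (z1 − z2)/SE = (0.287682 − 0.604156) / 0.344369 = -0.316474 / 0.344369 = -0.919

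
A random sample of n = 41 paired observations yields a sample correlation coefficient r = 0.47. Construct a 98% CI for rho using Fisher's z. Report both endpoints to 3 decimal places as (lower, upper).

z_r = atanh(0.47) = 0.510070;  SE = 1/√(n−3) = 1/√38 = 0.162221
z-limits: 0.510070 ± 2.326·0.162221 = 0.510070 ± 0.377326 = [0.132744, 0.887396]
ρ-limits: (tanh 0.132744, tanh 0.887396) = (0.132, 0.710)

(0.132, 0.710)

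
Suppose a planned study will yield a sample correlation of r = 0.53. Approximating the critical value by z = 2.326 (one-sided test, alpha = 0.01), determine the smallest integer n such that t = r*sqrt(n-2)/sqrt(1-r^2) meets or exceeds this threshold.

Need r·√(n−2)/√(1−r²) ≥ 2.326
√(n−2) ≥ 2.326·√(1−0.2809) / 0.53 = 2.326·0.847998 / 0.53 = 3.7216
n−2 ≥ 13.8503  ⇒  n ≥ 15.8503
Smallest integer n = 16

16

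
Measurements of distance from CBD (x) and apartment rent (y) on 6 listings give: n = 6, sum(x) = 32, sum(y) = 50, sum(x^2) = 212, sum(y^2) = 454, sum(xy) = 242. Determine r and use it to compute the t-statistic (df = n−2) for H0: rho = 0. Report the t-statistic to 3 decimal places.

Numerator: nΣxy − (Σx)(Σy) = 6·242 − (32)(50) = -148
Denominator: √[(nΣx²−(Σx)²)(nΣy²−(Σy)²)]
  nΣx²−(Σx)² = 6·212 − 1024 = 248;  nΣy²−(Σy)² = 6·454 − 2500 = 224
  √(248·224) = √55552 = 235.6947
r = -148 / 235.6947 = -0.6279
t = r·√(n−2)/√(1−r²) = -0.6279·√4 / √(1−0.394258) = -1.255800 / 0.778294 = -1.614

-1.614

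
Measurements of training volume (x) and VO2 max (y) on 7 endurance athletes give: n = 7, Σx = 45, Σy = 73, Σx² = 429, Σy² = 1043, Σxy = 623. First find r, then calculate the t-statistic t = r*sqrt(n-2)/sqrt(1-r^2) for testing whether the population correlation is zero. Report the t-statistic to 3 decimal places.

Numerator: nΣxy − (Σx)(Σy) = 7·623 − (45)(73) = 1076
Denominator: √[(nΣx²−(Σx)²)(nΣy²−(Σy)²)]
  nΣx²−(Σx)² = 7·429 − 2025 = 978;  nΣy²−(Σy)² = 7·1043 − 5329 = 1972
  √(978·1972) = √1928616 = 1388.7462
r = 1076 / 1388.7462 = 0.7748
t = r·√(n−2)/√(1−r²) = 0.7748·√5 / √(1−0.600315) = 1.732505 / 0.632206 = 2.740

2.740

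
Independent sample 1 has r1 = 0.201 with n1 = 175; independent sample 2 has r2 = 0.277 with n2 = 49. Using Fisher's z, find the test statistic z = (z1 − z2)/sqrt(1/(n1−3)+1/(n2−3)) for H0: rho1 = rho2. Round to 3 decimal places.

z1 = atanh(0.201) = 0.203774,  z2 = atanh(0.277) = 0.284430
SE = √(1/(n1−3) + 1/(n2−3)) = √(1/172 + 1/46) = √(0.0058140 + 0.0217391) = √0.0275531 = 0.165991
z = (z1 − z2)/SE = (0.203774 − 0.284430) / 0.165991 = -0.080656 / 0.165991 = -0.486

-0.486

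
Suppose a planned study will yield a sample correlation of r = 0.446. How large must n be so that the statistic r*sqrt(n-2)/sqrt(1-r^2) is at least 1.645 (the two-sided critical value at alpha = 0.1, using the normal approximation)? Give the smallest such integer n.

Need r·√(n−2)/√(1−r²) ≥ 1.645
√(n−2) ≥ 1.645·√(1−0.198916) / 0.446 = 1.645·0.895033 / 0.446 = 3.3012
n−2 ≥ 10.8979  ⇒  n ≥ 12.8979
Smallest integer n = 13

13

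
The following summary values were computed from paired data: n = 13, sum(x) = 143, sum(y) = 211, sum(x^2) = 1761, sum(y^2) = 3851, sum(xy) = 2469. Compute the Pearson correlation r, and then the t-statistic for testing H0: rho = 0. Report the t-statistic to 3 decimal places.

2.034

Numerator: nΣxy − (Σx)(Σy) = 13·2469 − (143)(211) = 1924
Denominator: √[(nΣx²−(Σx)²)(nΣy²−(Σy)²)]
  nΣx²−(Σx)² = 13·1761 − 20449 = 2444;  nΣy²−(Σy)² = 13·3851 − 44521 = 5542
  √(2444·5542) = √13544648 = 3680.3054
r = 1924 / 3680.3054 = 0.5228
t = r·√(n−2)/√(1−r²) = 0.5228·√11 / √(1−0.273320) = 1.733931 / 0.852455 = 2.034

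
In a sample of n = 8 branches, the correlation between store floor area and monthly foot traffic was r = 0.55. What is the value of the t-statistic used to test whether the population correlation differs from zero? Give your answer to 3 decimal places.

1.613

t = r·√(n−2) / √(1−r²) with r = 0.55, n = 8
  = 0.55·√6 / √(1 − 0.3025)
  = 0.55·2.449490 / 0.835165
  = 1.347220 / 0.835165 = 1.613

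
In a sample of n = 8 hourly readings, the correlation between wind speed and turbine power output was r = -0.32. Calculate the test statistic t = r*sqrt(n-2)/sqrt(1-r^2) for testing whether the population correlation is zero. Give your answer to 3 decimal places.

1 − r² = 1 − 0.1024 = 0.8976;  √(1−r²) = 0.947418
√(n−2) = √6 = 2.449490
t = r·√(n−2)/√(1−r²) = -0.32 · 2.449490 / 0.947418 = -0.827

-0.827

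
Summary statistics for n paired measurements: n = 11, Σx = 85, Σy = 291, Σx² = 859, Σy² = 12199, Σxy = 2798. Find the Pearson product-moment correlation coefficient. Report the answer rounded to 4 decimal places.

Numerator: nΣxy − (Σx)(Σy) = 11·2798 − (85)(291) = 6043
Denominator: √[(nΣx²−(Σx)²)(nΣy²−(Σy)²)]
  nΣx²−(Σx)² = 11·859 − 7225 = 2224;  nΣy²−(Σy)² = 11·12199 − 84681 = 49508
  √(2224·49508) = √110105792 = 10493.1307
r = 6043 / 10493.1307 = 0.5759

0.5759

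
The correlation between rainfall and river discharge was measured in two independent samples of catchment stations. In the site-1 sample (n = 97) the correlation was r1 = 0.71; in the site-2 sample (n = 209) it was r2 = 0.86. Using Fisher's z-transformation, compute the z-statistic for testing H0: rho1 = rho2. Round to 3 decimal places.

-3.263

z1 = atanh(0.71) = 0.887184,  z2 = atanh(0.86) = 1.293345
SE = √(1/(n1−3) + 1/(n2−3)) = √(1/94 + 1/206) = √(0.0106383 + 0.0048544) = √0.0154927 = 0.124470
z = (z1 − z2)/SE = (0.887184 − 1.293345) / 0.124470 = -0.406161 / 0.124470 = -3.263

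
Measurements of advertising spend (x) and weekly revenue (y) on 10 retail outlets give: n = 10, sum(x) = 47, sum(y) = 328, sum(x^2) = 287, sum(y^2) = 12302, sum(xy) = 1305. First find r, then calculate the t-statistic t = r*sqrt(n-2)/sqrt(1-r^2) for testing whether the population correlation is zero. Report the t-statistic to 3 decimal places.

-3.118

S_xy = nΣxy − ΣxΣy = 10·1305 − 47·328 = 13050 − 15416 = -2366
S_xx = nΣx² − (Σx)² = 10·287 − 47² = 2870 − 2209 = 661
S_yy = nΣy² − (Σy)² = 10·12302 − 328² = 123020 − 107584 = 15436
r = S_xy / √(S_xx·S_yy) = -2366 / √(661·15436) = -2366 / √10203196 = -2366 / 3194.2442 = -0.7407
t = r·√(n−2)/√(1−r²) = -0.7407·√8 / √(1−0.548636) = -2.095016 / 0.671836 = -3.118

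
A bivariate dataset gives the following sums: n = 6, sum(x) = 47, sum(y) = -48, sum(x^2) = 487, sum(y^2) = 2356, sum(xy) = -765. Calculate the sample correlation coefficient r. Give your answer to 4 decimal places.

S_xy = nΣxy − ΣxΣy = 6·(-765) − 47·(-48) = -4590 − (-2256) = -2334
S_xx = nΣx² − (Σx)² = 6·487 − 47² = 2922 − 2209 = 713
S_yy = nΣy² − (Σy)² = 6·2356 − (-48)² = 14136 − 2304 = 11832
r = S_xy / √(S_xx·S_yy) = -2334 / √(713·11832) = -2334 / √8436216 = -2334 / 2904.5165 = -0.8036

-0.8036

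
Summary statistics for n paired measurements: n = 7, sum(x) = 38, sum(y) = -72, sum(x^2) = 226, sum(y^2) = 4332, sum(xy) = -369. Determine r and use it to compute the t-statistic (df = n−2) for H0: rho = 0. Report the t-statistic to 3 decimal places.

0.184

Numerator: nΣxy − (Σx)(Σy) = 7·(-369) − (38)(-72) = 153
Denominator: √[(nΣx²−(Σx)²)(nΣy²−(Σy)²)]
  nΣx²−(Σx)² = 7·226 − 1444 = 138;  nΣy²−(Σy)² = 7·4332 − 5184 = 25140
  √(138·25140) = √3469320 = 1862.6111
r = 153 / 1862.6111 = 0.0821
t = r·√(n−2)/√(1−r²) = 0.0821·√5 / √(1−0.006740) = 0.183581 / 0.996624 = 0.184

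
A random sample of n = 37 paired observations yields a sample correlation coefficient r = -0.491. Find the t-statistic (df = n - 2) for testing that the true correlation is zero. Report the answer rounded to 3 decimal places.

-3.334

1 − r² = 1 − 0.241081 = 0.758919;  √(1−r²) = 0.871160
√(n−2) = √35 = 5.916080
t = r·√(n−2)/√(1−r²) = -0.491 · 5.916080 / 0.871160 = -3.334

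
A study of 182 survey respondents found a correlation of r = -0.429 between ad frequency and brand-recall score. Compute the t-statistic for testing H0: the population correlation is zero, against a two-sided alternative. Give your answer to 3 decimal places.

1 − r² = 1 − 0.184041 = 0.815959;  √(1−r²) = 0.903304
√(n−2) = √180 = 13.416408
t = r·√(n−2)/√(1−r²) = -0.429 · 13.416408 / 0.903304 = -6.372

-6.372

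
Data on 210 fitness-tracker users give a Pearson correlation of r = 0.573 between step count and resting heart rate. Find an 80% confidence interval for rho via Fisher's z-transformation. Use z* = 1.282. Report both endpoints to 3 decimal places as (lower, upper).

z_r = atanh(0.573) = 0.651978;  SE = 1/√(n−3) = 1/√207 = 0.069505
z-limits: 0.651978 ± 1.282·0.069505 = 0.651978 ± 0.089105 = [0.562873, 0.741083]
ρ-limits: (tanh 0.562873, tanh 0.741083) = (0.510, 0.630)

(0.510, 0.630)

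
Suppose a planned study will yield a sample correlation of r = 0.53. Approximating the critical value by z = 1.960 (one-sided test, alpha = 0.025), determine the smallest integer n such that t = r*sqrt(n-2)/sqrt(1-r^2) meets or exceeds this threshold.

12

r√(n−2)/√(1−r²) ≥ 1.960  ⇔  n−2 ≥ (1.960)²·(1−r²)/r²
(1−r²)/r² = (1−0.2809)/0.2809 = 2.5600
n ≥ 2 + 3.8416·2.5600 = 2 + 9.8345 = 11.8345
⌈11.8345⌉ = 12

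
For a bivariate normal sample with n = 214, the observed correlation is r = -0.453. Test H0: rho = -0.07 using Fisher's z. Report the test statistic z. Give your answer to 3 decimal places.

Fisher z: atanh(-0.453) = -0.488468, atanh(-0.07) = -0.070115
z = (z_r − z_0)·√(n−3) = (-0.488468 − (-0.070115))·√211 = -0.418353 · 14.525839 = -6.077

-6.077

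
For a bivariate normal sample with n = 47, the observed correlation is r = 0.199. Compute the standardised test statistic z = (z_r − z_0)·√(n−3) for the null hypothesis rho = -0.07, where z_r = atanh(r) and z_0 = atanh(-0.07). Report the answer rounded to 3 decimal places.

1.803

z_r = atanh(0.199) = 0.201691,  z_0 = atanh(-0.07) = -0.070115
SE = 1/√(n−3) = 1/√44 = 0.150756
z = (z_r − z_0)/SE = (0.201691 − (-0.070115)) / 0.150756 = 0.271806 / 0.150756 = 1.803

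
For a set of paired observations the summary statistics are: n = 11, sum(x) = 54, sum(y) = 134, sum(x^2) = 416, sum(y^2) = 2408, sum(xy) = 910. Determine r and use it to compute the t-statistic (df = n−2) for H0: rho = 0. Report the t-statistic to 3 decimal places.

3.272

Numerator: nΣxy − (Σx)(Σy) = 11·910 − (54)(134) = 2774
Denominator: √[(nΣx²−(Σx)²)(nΣy²−(Σy)²)]
  nΣx²−(Σx)² = 11·416 − 2916 = 1660;  nΣy²−(Σy)² = 11·2408 − 17956 = 8532
  √(1660·8532) = √14163120 = 3763.3921
r = 2774 / 3763.3921 = 0.7371
t = r·√(n−2)/√(1−r²) = 0.7371·√9 / √(1−0.543316) = 2.211300 / 0.675784 = 3.272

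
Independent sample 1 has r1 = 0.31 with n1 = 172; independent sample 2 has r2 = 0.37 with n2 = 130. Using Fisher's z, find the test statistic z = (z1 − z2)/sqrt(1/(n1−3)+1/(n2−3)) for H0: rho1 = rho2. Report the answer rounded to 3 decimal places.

Fisher z-transforms: z1 = atanh(0.31) = 0.320545, z2 = atanh(0.37) = 0.388423; difference d = -0.067878
Var(d) = 1/169 + 1/127 = 0.0059172 + 0.0078740 = 0.0137912
z = d/√Var(d) = -0.067878 / √0.0137912 = -0.067878 / 0.117436 = -0.578

-0.578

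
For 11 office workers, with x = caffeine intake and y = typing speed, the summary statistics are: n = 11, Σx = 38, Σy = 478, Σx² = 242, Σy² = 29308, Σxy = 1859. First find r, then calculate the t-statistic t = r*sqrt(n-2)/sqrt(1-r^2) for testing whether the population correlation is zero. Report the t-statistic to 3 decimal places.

0.656

Numerator: nΣxy − (Σx)(Σy) = 11·1859 − (38)(478) = 2285
Denominator: √[(nΣx²−(Σx)²)(nΣy²−(Σy)²)]
  nΣx²−(Σx)² = 11·242 − 1444 = 1218;  nΣy²−(Σy)² = 11·29308 − 228484 = 93904
  √(1218·93904) = √114375072 = 10694.6282
r = 2285 / 10694.6282 = 0.2137
t = r·√(n−2)/√(1−r²) = 0.2137·√9 / √(1−0.045668) = 0.641100 / 0.976899 = 0.656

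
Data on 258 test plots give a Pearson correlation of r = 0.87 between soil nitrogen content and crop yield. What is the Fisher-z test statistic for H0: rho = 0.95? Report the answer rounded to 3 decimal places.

-7.964

z_r = atanh(0.87) = 1.333080,  z_0 = atanh(0.95) = 1.831781
SE = 1/√(n−3) = 1/√255 = 0.062622
z = (z_r − z_0)/SE = (1.333080 − 1.831781) / 0.062622 = -0.498701 / 0.062622 = -7.964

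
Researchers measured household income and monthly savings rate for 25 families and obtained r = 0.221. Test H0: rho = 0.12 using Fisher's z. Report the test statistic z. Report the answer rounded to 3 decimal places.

0.488

Fisher z: atanh(0.221) = 0.224707, atanh(0.12) = 0.120581
z = (z_r − z_0)·√(n−3) = (0.224707 − 0.120581)·√22 = 0.104126 · 4.690416 = 0.488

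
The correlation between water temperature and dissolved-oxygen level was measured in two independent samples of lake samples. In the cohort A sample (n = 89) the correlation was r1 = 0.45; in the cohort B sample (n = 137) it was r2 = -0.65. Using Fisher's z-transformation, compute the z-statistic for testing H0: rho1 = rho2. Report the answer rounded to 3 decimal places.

9.119

z1 = atanh(0.45) = 0.484700,  z2 = atanh(-0.65) = -0.775299
SE = √(1/(n1−3) + 1/(n2−3)) = √(1/86 + 1/134) = √(0.0116279 + 0.0074627) = √0.0190906 = 0.138169
z = (z1 − z2)/SE = (0.484700 − (-0.775299)) / 0.138169 = 1.259999 / 0.138169 = 9.119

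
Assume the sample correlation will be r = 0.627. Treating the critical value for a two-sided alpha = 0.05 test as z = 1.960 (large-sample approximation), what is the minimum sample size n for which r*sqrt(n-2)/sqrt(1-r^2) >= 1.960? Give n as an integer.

8

r√(n−2)/√(1−r²) ≥ 1.960  ⇔  n−2 ≥ (1.960)²·(1−r²)/r²
(1−r²)/r² = (1−0.393129)/0.393129 = 1.5437
n ≥ 2 + 3.8416·1.5437 = 2 + 5.9303 = 7.9303
⌈7.9303⌉ = 8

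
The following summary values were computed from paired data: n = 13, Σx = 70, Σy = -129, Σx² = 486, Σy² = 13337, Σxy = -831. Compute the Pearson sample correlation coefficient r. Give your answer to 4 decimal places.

-0.1189

S_xy = nΣxy − ΣxΣy = 13·(-831) − 70·(-129) = -10803 − (-9030) = -1773
S_xx = nΣx² − (Σx)² = 13·486 − 70² = 6318 − 4900 = 1418
S_yy = nΣy² − (Σy)² = 13·13337 − (-129)² = 173381 − 16641 = 156740
r = S_xy / √(S_xx·S_yy) = -1773 / √(1418·156740) = -1773 / √222257320 = -1773 / 14908.2970 = -0.1189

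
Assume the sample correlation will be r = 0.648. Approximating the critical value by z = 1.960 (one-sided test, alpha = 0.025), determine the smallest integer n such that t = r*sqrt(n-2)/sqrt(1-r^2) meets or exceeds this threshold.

Need r·√(n−2)/√(1−r²) ≥ 1.960
√(n−2) ≥ 1.960·√(1−0.419904) / 0.648 = 1.960·0.761640 / 0.648 = 2.3037
n−2 ≥ 5.3070  ⇒  n ≥ 7.3070
Smallest integer n = 8

8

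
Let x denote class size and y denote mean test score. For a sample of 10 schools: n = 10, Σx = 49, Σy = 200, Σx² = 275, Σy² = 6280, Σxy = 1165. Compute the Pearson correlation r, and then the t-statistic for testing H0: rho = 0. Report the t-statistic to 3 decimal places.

S_xy = nΣxy − ΣxΣy = 10·1165 − 49·200 = 11650 − 9800 = 1850
S_xx = nΣx² − (Σx)² = 10·275 − 49² = 2750 − 2401 = 349
S_yy = nΣy² − (Σy)² = 10·6280 − 200² = 62800 − 40000 = 22800
r = S_xy / √(S_xx·S_yy) = 1850 / √(349·22800) = 1850 / √7957200 = 1850 / 2820.8509 = 0.6558
t = r·√(n−2)/√(1−r²) = 0.6558·√8 / √(1−0.430074) = 1.854883 / 0.754934 = 2.457

2.457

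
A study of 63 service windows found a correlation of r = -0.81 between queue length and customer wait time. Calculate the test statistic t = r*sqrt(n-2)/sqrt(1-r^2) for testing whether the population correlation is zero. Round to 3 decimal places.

t = r·√(n−2) / √(1−r²) with r = -0.81, n = 63
  = -0.81·√61 / √(1 − 0.6561)
  = -0.81·7.810250 / 0.586430
  = -6.326303 / 0.586430 = -10.788

-10.788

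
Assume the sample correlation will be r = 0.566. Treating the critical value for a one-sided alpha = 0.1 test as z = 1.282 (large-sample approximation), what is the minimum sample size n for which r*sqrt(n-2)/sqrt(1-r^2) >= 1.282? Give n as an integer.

6

Need r·√(n−2)/√(1−r²) ≥ 1.282
√(n−2) ≥ 1.282·√(1−0.320356) / 0.566 = 1.282·0.824405 / 0.566 = 1.8673
n−2 ≥ 3.4868  ⇒  n ≥ 5.4868
Smallest integer n = 6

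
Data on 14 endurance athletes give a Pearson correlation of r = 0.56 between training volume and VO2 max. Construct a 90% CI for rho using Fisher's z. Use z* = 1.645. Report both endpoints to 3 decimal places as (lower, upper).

(0.136, 0.811)

z_r = atanh(0.56) = 0.632833;  SE = 1/√(n−3) = 1/√11 = 0.301511
z-limits: 0.632833 ± 1.645·0.301511 = 0.632833 ± 0.495986 = [0.136847, 1.128819]
ρ-limits: (tanh 0.136847, tanh 1.128819) = (0.136, 0.811)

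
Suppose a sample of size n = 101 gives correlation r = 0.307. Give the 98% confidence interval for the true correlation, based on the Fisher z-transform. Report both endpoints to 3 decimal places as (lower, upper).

z_r = atanh(0.307) = 0.317230;  SE = 1/√(n−3) = 1/√98 = 0.101015
z-limits: 0.317230 ± 2.326·0.101015 = 0.317230 ± 0.234961 = [0.082269, 0.552191]
ρ-limits: (tanh 0.082269, tanh 0.552191) = (0.082, 0.502)

(0.082, 0.502)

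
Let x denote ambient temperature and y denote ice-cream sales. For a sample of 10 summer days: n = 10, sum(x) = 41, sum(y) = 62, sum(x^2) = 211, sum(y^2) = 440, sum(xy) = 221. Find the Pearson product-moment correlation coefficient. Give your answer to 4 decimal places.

S_xy = nΣxy − ΣxΣy = 10·221 − 41·62 = 2210 − 2542 = -332
S_xx = nΣx² − (Σx)² = 10·211 − 41² = 2110 − 1681 = 429
S_yy = nΣy² − (Σy)² = 10·440 − 62² = 4400 − 3844 = 556
r = S_xy / √(S_xx·S_yy) = -332 / √(429·556) = -332 / √238524 = -332 / 488.3892 = -0.6798

-0.6798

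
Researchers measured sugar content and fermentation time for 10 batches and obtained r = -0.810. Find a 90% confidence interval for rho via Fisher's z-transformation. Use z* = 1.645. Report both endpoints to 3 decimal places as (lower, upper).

(-0.941, -0.466)

Fisher z: z_r = atanh(r) = ½·ln((1+(-0.810))/(1−(-0.810))) = -1.127029
SE(z) = 1/√(n−3) = 1/√7 = 0.377964
90% ⇒ z* = 1.645; margin = 1.645·0.377964 = 0.621751
CI on z-scale: (-1.748780, -0.505278)
Back-transform: tanh(-1.748780) = -0.941237, tanh(-0.505278) = -0.466258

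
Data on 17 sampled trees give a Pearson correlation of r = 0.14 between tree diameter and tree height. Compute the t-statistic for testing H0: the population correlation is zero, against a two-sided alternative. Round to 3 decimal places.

0.548

1 − r² = 1 − 0.0196 = 0.9804;  √(1−r²) = 0.990152
√(n−2) = √15 = 3.872983
t = r·√(n−2)/√(1−r²) = 0.14 · 3.872983 / 0.990152 = 0.548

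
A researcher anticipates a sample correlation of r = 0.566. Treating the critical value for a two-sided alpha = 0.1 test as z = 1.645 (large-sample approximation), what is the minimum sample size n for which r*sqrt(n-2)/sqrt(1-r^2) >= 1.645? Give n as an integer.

8

Need r·√(n−2)/√(1−r²) ≥ 1.645
√(n−2) ≥ 1.645·√(1−0.320356) / 0.566 = 1.645·0.824405 / 0.566 = 2.3960
n−2 ≥ 5.7408  ⇒  n ≥ 7.7408
Smallest integer n = 8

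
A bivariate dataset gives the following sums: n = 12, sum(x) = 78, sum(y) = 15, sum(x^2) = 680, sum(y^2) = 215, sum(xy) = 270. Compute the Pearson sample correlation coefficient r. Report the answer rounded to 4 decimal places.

S_xy = nΣxy − ΣxΣy = 12·270 − 78·15 = 3240 − 1170 = 2070
S_xx = nΣx² − (Σx)² = 12·680 − 78² = 8160 − 6084 = 2076
S_yy = nΣy² − (Σy)² = 12·215 − 15² = 2580 − 225 = 2355
r = S_xy / √(S_xx·S_yy) = 2070 / √(2076·2355) = 2070 / √4888980 = 2070 / 2211.1038 = 0.9362

0.9362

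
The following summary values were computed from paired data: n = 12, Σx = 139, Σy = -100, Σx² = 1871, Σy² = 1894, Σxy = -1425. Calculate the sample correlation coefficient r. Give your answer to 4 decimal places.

-0.5069

S_xy = nΣxy − ΣxΣy = 12·(-1425) − 139·(-100) = -17100 − (-13900) = -3200
S_xx = nΣx² − (Σx)² = 12·1871 − 139² = 22452 − 19321 = 3131
S_yy = nΣy² − (Σy)² = 12·1894 − (-100)² = 22728 − 10000 = 12728
r = S_xy / √(S_xx·S_yy) = -3200 / √(3131·12728) = -3200 / √39851368 = -3200 / 6312.7940 = -0.5069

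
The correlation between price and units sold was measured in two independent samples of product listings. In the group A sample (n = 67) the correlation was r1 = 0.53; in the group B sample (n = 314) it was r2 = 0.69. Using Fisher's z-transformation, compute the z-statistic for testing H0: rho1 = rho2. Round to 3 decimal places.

z1 = atanh(0.53) = 0.590145,  z2 = atanh(0.69) = 0.847956
SE = √(1/(n1−3) + 1/(n2−3)) = √(1/64 + 1/311) = √(0.0156250 + 0.0032154) = √0.0188404 = 0.137260
z = (z1 − z2)/SE = (0.590145 − 0.847956) / 0.137260 = -0.257811 / 0.137260 = -1.878

-1.878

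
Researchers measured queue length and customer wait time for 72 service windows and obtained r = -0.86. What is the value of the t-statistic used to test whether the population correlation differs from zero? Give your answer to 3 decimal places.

-14.100

t = r·√(n−2) / √(1−r²) with r = -0.86, n = 72
  = -0.86·√70 / √(1 − 0.7396)
  = -0.86·8.366600 / 0.510294
  = -7.195276 / 0.510294 = -14.100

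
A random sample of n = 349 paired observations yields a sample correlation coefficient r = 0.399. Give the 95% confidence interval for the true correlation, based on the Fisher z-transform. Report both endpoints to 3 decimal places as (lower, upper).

(0.307, 0.484)

Fisher z: z_r = atanh(r) = ½·ln((1+0.399)/(1−0.399)) = 0.422459
SE(z) = 1/√(n−3) = 1/√346 = 0.053760
95% ⇒ z* = 1.960; margin = 1.960·0.053760 = 0.105370
CI on z-scale: (0.317089, 0.527829)
Back-transform: tanh(0.317089) = 0.306872, tanh(0.527829) = 0.483720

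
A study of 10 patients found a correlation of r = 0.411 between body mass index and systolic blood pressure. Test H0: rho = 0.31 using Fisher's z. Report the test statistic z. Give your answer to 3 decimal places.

0.308

z_r = atanh(0.411) = 0.436814,  z_0 = atanh(0.31) = 0.320545
SE = 1/√(n−3) = 1/√7 = 0.377964
z = (z_r − z_0)/SE = (0.436814 − 0.320545) / 0.377964 = 0.116269 / 0.377964 = 0.308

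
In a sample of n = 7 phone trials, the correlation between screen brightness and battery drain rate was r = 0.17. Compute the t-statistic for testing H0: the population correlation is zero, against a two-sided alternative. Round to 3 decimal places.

0.386

1 − r² = 1 − 0.0289 = 0.9711;  √(1−r²) = 0.985444
√(n−2) = √5 = 2.236068
t = r·√(n−2)/√(1−r²) = 0.17 · 2.236068 / 0.985444 = 0.386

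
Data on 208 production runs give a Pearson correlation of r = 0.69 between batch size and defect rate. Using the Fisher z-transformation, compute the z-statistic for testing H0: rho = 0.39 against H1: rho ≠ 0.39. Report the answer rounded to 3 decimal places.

z_r = atanh(0.69) = 0.847956,  z_0 = atanh(0.39) = 0.411800
SE = 1/√(n−3) = 1/√205 = 0.069843
z = (z_r − z_0)/SE = (0.847956 − 0.411800) / 0.069843 = 0.436156 / 0.069843 = 6.245

6.245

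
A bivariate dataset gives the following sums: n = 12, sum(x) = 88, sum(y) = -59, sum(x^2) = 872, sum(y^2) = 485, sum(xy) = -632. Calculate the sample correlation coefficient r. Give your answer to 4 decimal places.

S_xy = nΣxy − ΣxΣy = 12·(-632) − 88·(-59) = -7584 − (-5192) = -2392
S_xx = nΣx² − (Σx)² = 12·872 − 88² = 10464 − 7744 = 2720
S_yy = nΣy² − (Σy)² = 12·485 − (-59)² = 5820 − 3481 = 2339
r = S_xy / √(S_xx·S_yy) = -2392 / √(2720·2339) = -2392 / √6362080 = -2392 / 2522.3164 = -0.9483

-0.9483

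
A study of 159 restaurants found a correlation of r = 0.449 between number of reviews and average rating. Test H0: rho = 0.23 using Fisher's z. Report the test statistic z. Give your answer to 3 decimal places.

z_r = atanh(0.449) = 0.483447,  z_0 = atanh(0.23) = 0.234189
SE = 1/√(n−3) = 1/√156 = 0.080064
z = (z_r − z_0)/SE = (0.483447 − 0.234189) / 0.080064 = 0.249258 / 0.080064 = 3.113

3.113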